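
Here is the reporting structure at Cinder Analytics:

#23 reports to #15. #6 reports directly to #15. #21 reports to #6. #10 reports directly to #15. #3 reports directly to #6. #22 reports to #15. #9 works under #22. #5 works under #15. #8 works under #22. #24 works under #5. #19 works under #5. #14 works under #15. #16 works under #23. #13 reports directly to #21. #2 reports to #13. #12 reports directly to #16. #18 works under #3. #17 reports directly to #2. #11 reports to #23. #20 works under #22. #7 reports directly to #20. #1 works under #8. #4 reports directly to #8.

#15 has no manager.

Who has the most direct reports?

#15

Direct-report counts: #15 has 6; #5 has 2; #22 has 3; #20 has 1; #8 has 2; #6 has 2; #3 has 1; #21 has 1; #13 has 1; #2 has 1; #23 has 2; #16 has 1. The largest is 6, held by #15.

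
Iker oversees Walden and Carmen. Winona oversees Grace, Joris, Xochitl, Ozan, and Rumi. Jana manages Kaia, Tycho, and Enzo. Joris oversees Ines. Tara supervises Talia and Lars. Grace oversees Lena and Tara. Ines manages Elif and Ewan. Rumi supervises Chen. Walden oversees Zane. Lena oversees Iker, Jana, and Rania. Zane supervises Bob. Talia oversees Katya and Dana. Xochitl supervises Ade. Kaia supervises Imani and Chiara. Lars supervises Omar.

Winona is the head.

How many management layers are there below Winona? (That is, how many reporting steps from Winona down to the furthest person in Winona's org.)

6

The longest chain under Winona runs Winona → Grace → Lena → Iker → Walden → Zane → Bob, which is 6 levels below Winona.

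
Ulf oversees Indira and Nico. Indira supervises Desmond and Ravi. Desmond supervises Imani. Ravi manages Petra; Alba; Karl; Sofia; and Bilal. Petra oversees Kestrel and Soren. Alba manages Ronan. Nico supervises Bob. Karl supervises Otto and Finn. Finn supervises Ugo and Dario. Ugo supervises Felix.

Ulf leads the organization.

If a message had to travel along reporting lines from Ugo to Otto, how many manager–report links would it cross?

3

Ugo is 2 levels below Karl, and Otto is 1 level below Karl (their lowest common manager). The shortest path runs up from Ugo to Karl and back down to Otto: 2 + 1 = 3 links.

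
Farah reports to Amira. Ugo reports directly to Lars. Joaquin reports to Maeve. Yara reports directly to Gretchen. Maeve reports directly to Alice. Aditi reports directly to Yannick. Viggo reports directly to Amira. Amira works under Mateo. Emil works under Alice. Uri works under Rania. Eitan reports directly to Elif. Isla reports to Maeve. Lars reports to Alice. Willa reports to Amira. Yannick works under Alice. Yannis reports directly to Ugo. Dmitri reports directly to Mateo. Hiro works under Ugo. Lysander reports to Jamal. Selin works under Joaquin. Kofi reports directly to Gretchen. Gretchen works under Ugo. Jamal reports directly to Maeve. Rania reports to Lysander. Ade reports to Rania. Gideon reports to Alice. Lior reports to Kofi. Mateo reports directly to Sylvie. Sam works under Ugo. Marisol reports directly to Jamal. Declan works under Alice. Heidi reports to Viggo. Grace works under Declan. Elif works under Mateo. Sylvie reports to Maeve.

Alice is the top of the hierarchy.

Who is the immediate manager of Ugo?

Ugo reports directly to Lars.

Lars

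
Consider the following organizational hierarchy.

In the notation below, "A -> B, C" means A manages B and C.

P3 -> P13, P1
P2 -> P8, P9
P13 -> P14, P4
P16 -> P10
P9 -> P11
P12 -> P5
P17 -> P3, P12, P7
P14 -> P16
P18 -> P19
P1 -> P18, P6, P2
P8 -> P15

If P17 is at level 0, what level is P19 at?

Chain from P19 up to P17: P19 → P18 → P1 → P3 → P17. That is 4 steps up, so P19 is 4 levels below P17.

4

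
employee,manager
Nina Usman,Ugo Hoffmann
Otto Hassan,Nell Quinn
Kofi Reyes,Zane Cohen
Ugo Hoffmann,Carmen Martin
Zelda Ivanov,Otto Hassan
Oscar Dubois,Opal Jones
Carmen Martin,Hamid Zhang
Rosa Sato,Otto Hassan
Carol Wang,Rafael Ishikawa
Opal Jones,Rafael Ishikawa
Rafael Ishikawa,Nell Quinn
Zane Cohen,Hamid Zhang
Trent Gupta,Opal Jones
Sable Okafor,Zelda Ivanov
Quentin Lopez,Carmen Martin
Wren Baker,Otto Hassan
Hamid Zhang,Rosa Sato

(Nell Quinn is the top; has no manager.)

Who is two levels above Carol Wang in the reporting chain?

Carol Wang reports to Rafael Ishikawa, and Rafael Ishikawa reports to Nell Quinn. So Carol Wang's skip-level manager is Nell Quinn.

Nell Quinn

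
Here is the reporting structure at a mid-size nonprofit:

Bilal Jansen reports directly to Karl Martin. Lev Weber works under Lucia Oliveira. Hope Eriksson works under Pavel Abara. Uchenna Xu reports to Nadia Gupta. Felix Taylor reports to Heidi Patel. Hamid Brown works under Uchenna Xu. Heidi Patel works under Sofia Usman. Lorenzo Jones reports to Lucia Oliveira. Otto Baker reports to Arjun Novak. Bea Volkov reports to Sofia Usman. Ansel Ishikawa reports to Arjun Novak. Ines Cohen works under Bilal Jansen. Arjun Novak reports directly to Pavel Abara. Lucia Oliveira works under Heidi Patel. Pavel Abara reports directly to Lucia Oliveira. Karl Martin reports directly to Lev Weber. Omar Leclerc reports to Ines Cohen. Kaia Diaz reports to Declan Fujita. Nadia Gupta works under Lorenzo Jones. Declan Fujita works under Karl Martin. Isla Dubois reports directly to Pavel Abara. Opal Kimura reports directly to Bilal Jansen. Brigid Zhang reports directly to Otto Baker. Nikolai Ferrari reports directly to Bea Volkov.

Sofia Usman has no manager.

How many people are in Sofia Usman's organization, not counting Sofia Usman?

24

Sofia Usman directly manages Heidi Patel, Bea Volkov. Under Heidi Patel: Felix Taylor, Lucia Oliveira, Lorenzo Jones, Nadia Gupta, Uchenna Xu, Hamid Brown, Lev Weber, Karl Martin, Declan Fujita, Kaia Diaz, Bilal Jansen, Opal Kimura, Ines Cohen, Omar Leclerc, Pavel Abara, Isla Dubois, Hope Eriksson, Arjun Novak, Otto Baker, Brigid Zhang, Ansel Ishikawa (21). Under Bea Volkov: Nikolai Ferrari (1). So Sofia Usman's organization is 2 direct reports plus everyone under them: 22 + 2 = 24.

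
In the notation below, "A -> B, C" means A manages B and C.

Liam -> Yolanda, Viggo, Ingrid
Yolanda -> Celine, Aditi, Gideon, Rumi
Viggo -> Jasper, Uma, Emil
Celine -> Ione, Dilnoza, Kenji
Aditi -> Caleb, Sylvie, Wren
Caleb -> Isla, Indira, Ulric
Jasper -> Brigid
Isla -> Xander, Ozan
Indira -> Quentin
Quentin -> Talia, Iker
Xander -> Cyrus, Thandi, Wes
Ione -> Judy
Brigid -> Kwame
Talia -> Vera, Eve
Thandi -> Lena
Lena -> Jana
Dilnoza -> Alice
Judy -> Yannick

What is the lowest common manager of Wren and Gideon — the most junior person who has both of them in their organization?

Wren's chain of managers is Aditi, Yolanda, Liam. Gideon's chain of managers is Yolanda, Liam. The first manager that appears in both chains is Yolanda.

Yolanda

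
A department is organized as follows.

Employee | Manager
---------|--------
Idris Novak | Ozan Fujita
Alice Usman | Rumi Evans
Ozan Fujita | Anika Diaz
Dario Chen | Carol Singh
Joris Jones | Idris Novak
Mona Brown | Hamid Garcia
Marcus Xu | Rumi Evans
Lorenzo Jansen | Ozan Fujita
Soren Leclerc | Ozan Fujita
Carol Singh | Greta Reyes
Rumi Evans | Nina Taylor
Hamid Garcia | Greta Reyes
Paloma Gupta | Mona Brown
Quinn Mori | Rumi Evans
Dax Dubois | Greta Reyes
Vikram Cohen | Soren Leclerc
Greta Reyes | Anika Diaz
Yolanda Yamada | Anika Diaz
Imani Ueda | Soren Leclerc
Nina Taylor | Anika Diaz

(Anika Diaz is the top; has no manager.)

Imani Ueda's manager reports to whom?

Imani Ueda reports to Soren Leclerc, and Soren Leclerc reports to Ozan Fujita. So Imani Ueda's skip-level manager is Ozan Fujita.

Ozan Fujita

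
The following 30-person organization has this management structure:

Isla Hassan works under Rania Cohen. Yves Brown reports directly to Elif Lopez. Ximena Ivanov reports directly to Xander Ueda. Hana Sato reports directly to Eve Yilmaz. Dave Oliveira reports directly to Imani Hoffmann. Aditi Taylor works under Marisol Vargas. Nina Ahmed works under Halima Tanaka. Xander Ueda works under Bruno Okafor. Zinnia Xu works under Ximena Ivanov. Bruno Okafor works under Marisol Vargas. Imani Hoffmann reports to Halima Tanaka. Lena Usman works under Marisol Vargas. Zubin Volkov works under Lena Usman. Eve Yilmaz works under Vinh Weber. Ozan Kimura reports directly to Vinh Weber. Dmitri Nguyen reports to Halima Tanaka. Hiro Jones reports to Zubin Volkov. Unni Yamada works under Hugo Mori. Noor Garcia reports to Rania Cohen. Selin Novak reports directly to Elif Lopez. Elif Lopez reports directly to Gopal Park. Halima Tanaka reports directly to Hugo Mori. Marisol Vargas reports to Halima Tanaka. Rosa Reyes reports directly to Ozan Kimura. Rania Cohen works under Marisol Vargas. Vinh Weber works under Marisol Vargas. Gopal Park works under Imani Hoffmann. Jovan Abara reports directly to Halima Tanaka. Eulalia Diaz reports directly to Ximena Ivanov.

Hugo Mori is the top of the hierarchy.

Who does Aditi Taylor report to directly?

Marisol Vargas

Aditi Taylor reports directly to Marisol Vargas.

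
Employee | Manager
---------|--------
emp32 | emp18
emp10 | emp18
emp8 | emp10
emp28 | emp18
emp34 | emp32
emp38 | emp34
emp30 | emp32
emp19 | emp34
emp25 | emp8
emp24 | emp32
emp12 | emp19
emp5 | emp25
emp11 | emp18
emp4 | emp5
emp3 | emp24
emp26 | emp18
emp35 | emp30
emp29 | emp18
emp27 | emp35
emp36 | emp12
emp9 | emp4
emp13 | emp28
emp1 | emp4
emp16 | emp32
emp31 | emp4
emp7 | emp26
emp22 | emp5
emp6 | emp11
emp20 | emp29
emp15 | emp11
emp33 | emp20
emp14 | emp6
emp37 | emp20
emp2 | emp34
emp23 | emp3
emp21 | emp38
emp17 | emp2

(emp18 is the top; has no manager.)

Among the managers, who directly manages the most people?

Direct-report counts: emp18 has 6; emp29 has 1; emp20 has 2; emp26 has 1; emp11 has 2; emp6 has 1; emp28 has 1; emp10 has 1; emp8 has 1; emp25 has 1; emp5 has 2; emp4 has 3; emp32 has 4; emp24 has 1; emp3 has 1; emp30 has 1; emp35 has 1; emp34 has 3; emp2 has 1; emp19 has 1; emp12 has 1; emp38 has 1. The largest is 6, held by emp18.

emp18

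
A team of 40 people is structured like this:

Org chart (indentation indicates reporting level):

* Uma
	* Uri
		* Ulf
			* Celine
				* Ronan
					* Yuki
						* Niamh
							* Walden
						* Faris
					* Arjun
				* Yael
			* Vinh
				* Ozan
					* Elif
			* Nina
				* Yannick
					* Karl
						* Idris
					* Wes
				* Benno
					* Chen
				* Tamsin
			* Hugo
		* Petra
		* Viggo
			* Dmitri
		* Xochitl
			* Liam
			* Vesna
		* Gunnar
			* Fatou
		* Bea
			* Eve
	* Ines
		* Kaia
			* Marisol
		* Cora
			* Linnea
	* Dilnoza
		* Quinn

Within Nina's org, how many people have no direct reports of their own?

The people in Nina's organization with no one reporting to them are Tamsin, Chen, Wes, Idris. That is 4.

4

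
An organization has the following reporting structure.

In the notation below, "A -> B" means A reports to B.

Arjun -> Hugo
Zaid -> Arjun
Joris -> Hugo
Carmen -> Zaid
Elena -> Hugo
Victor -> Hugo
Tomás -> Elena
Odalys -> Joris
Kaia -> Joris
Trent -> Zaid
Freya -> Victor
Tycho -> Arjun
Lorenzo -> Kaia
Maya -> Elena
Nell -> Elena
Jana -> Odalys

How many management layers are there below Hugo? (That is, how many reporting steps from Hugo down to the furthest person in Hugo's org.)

The longest chain under Hugo runs Hugo → Joris → Kaia → Lorenzo, which is 3 levels below Hugo.

3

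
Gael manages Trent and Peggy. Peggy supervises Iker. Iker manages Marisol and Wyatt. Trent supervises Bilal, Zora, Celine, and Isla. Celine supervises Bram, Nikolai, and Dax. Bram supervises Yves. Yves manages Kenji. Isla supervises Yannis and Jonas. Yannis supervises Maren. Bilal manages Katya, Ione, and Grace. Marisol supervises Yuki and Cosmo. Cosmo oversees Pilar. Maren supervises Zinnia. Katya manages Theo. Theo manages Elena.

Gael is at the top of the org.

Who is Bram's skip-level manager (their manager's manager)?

Bram reports to Celine, and Celine reports to Trent. So Bram's skip-level manager is Trent.

Trent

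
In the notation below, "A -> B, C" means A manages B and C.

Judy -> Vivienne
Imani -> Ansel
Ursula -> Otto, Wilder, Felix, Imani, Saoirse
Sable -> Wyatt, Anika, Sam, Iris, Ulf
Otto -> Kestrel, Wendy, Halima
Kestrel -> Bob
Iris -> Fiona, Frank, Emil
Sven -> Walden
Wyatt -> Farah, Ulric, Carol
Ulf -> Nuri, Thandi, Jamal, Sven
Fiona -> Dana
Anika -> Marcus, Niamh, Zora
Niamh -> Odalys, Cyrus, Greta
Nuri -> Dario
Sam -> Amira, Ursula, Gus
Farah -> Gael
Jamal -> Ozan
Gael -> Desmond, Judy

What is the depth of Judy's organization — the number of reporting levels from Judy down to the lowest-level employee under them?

1

The longest chain under Judy runs Judy → Vivienne, which is 1 level below Judy.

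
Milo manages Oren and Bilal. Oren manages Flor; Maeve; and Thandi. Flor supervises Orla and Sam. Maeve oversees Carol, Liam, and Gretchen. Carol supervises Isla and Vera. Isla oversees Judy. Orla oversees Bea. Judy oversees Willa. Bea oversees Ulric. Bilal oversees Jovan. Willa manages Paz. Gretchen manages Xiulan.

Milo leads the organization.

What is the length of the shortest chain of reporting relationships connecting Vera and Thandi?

Vera is 3 levels below Oren, and Thandi is 1 level below Oren (their lowest common manager). The shortest path runs up from Vera to Oren and back down to Thandi: 3 + 1 = 4 links.

4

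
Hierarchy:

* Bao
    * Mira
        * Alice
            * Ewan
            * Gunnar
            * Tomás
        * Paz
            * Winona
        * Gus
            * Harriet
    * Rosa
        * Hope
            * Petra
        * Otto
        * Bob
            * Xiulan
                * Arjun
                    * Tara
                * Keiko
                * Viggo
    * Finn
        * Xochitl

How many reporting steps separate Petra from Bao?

Chain from Petra up to Bao: Petra → Hope → Rosa → Bao. That is 3 steps up, so Petra is 3 levels below Bao.

3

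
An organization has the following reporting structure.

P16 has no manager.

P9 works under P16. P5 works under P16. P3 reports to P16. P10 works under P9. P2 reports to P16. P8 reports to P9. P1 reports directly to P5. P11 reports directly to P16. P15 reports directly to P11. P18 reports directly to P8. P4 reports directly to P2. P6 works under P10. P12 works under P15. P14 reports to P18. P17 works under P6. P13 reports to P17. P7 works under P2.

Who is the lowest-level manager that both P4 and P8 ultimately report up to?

P16

P4's chain of managers is P2, P16. P8's chain of managers is P9, P16. The first manager that appears in both chains is P16.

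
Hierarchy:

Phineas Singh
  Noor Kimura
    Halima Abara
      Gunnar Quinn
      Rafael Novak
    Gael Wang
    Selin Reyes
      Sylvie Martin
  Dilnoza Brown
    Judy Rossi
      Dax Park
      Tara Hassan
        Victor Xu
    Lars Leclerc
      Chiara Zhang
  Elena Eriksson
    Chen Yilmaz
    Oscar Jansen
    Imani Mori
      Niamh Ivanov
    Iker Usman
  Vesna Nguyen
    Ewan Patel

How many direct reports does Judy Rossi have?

Judy Rossi directly manages Dax Park, Tara Hassan. That is 2 direct reports.

2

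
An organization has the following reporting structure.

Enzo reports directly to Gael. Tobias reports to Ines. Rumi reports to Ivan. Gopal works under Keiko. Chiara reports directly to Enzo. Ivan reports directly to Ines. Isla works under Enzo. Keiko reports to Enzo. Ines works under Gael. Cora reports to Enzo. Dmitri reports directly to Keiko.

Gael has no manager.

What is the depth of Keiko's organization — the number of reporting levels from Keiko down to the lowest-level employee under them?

The longest chain under Keiko runs Keiko → Gopal, which is 1 level below Keiko.

1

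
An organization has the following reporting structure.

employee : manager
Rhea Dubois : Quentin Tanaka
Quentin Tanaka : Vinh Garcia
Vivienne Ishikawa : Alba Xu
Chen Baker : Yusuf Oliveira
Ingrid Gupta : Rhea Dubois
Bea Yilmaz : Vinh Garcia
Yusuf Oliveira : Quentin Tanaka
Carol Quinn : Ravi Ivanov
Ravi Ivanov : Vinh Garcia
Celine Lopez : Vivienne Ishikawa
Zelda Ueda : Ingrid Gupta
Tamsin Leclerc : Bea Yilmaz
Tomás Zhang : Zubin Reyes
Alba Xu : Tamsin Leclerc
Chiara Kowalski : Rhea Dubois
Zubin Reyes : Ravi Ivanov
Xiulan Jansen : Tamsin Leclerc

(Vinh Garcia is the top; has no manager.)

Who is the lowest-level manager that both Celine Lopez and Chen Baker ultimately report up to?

Celine Lopez's chain of managers is Vivienne Ishikawa, Alba Xu, Tamsin Leclerc, Bea Yilmaz, Vinh Garcia. Chen Baker's chain of managers is Yusuf Oliveira, Quentin Tanaka, Vinh Garcia. The first manager that appears in both chains is Vinh Garcia.

Vinh Garcia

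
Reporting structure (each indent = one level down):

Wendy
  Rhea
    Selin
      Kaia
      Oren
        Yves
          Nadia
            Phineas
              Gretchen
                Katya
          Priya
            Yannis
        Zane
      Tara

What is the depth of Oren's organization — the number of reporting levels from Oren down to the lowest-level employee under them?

The longest chain under Oren runs Oren → Yves → Nadia → Phineas → Gretchen → Katya, which is 5 levels below Oren.

5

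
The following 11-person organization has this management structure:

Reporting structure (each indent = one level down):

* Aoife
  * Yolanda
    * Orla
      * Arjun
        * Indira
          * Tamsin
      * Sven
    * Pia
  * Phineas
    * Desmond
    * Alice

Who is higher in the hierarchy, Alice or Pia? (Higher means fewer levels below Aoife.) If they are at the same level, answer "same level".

same level

Both Alice and Pia are 2 levels below Aoife.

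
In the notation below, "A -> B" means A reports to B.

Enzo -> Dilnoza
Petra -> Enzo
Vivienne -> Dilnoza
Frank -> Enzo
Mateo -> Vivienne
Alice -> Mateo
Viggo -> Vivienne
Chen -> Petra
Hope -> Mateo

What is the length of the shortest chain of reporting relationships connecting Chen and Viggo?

Chen is 3 levels below Dilnoza, and Viggo is 2 levels below Dilnoza (their lowest common manager). The shortest path runs up from Chen to Dilnoza and back down to Viggo: 3 + 2 = 5 links.

5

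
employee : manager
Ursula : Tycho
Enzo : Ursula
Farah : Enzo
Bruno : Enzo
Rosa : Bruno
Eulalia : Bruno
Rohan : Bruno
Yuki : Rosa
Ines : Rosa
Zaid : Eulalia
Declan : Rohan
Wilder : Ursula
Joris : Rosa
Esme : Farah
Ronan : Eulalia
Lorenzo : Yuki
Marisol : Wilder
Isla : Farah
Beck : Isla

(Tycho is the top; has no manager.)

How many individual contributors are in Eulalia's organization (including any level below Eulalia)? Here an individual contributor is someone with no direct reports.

2

The people in Eulalia's organization with no one reporting to them are Ronan, Zaid. That is 2.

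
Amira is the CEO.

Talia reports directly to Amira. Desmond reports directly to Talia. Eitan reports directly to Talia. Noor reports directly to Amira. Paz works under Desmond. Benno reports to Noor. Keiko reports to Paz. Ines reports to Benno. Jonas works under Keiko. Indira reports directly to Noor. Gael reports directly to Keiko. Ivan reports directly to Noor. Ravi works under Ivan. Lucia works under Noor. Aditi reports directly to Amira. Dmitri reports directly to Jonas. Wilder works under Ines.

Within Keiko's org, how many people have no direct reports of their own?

2

The people in Keiko's organization with no one reporting to them are Gael, Dmitri. That is 2.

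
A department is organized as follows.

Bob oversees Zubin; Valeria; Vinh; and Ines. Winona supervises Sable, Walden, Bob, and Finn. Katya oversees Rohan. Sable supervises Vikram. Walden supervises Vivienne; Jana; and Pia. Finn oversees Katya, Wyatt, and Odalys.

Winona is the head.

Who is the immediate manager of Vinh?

Vinh reports directly to Bob.

Bob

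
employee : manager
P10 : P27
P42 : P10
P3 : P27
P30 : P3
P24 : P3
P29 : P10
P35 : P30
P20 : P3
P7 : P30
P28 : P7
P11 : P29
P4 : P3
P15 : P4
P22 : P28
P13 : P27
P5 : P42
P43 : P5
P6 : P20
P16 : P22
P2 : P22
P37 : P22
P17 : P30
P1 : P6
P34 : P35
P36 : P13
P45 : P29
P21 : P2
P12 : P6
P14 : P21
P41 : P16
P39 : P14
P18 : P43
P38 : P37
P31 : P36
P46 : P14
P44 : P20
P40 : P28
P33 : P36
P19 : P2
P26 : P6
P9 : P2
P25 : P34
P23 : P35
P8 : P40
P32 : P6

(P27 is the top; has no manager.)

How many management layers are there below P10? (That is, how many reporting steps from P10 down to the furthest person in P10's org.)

4

The longest chain under P10 runs P10 → P42 → P5 → P43 → P18, which is 4 levels below P10.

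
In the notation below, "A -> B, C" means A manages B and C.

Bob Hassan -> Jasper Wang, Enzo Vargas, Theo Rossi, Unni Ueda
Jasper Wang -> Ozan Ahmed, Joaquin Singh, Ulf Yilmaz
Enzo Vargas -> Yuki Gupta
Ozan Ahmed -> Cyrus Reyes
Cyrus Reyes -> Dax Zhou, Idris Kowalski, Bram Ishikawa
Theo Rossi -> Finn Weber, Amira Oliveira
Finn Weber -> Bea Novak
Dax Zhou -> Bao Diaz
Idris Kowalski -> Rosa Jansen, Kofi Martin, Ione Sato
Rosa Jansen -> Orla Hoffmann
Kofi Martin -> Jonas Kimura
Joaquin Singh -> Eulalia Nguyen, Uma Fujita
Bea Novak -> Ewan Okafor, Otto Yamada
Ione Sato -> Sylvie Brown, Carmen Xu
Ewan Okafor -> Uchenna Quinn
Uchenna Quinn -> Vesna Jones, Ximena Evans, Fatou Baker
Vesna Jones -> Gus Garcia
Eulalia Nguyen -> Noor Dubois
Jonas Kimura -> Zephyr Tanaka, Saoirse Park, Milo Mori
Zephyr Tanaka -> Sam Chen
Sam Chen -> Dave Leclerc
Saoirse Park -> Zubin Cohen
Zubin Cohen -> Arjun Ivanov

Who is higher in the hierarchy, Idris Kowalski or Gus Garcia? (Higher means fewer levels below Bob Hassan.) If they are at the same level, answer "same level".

Idris Kowalski

Idris Kowalski is 4 levels below Bob Hassan; Gus Garcia is 7. Idris Kowalski is higher.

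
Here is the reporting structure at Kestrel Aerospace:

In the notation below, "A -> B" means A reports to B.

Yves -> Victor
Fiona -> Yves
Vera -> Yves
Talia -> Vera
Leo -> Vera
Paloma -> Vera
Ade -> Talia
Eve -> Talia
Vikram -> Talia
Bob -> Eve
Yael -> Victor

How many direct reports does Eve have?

Eve directly manages Bob. That is 1 direct report.

1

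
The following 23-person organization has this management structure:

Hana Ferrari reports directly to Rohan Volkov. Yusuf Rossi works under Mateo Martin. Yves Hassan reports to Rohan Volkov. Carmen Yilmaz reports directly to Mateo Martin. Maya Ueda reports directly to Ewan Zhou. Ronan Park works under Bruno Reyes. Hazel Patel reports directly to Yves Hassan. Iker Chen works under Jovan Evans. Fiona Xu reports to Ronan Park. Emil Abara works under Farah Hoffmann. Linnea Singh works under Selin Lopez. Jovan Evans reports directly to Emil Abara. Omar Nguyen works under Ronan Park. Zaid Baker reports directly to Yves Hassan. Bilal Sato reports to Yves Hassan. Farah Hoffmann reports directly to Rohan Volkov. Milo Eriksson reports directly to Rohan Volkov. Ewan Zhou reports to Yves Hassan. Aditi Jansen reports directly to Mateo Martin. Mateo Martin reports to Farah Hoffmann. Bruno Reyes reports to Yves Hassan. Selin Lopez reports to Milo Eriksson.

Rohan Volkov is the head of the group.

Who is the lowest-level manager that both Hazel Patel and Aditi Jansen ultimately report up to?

Hazel Patel's chain of managers is Yves Hassan, Rohan Volkov. Aditi Jansen's chain of managers is Mateo Martin, Farah Hoffmann, Rohan Volkov. The first manager that appears in both chains is Rohan Volkov.

Rohan Volkov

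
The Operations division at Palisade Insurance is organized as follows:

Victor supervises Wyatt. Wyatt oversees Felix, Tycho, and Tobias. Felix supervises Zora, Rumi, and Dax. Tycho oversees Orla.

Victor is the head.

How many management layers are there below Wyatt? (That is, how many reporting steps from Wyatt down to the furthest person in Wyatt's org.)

The longest chain under Wyatt runs Wyatt → Tycho → Orla, which is 2 levels below Wyatt.

2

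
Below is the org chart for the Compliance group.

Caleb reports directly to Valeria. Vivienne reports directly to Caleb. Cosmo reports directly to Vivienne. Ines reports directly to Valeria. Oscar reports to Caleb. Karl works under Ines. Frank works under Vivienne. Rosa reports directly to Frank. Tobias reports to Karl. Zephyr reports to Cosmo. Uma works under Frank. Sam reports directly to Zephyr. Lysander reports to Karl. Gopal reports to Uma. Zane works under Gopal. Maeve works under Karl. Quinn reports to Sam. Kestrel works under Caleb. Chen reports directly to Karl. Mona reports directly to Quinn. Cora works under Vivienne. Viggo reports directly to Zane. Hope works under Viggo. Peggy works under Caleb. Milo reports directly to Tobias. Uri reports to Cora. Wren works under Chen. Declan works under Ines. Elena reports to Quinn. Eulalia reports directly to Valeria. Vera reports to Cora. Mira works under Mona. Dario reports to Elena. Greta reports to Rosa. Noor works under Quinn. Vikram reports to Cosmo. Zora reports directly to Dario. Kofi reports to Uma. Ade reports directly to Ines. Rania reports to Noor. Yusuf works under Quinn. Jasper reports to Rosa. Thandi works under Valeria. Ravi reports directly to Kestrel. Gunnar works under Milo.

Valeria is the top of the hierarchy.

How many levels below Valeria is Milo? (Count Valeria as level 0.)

Chain from Milo up to Valeria: Milo → Tobias → Karl → Ines → Valeria. That is 4 steps up, so Milo is 4 levels below Valeria.

4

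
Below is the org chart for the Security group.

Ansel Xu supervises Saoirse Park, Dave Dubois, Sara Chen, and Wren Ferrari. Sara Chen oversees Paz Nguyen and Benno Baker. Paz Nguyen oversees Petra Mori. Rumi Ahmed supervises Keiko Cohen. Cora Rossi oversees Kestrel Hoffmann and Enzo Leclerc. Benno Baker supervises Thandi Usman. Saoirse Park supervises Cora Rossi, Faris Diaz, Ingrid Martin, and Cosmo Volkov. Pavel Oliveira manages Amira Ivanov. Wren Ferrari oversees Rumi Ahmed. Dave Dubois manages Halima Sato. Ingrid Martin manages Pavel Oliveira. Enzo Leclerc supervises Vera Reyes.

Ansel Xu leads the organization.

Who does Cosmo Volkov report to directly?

Cosmo Volkov reports directly to Saoirse Park.

Saoirse Park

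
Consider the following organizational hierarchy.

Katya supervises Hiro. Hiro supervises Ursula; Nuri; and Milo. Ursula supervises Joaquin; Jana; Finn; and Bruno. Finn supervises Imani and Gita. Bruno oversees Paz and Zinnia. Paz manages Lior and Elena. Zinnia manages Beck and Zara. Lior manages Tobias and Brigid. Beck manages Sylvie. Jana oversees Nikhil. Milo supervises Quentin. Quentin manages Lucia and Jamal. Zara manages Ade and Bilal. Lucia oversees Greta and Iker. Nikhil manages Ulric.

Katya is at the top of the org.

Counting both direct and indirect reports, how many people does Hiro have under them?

27

Hiro directly manages Ursula, Nuri, Milo. Under Ursula: Jana, Nikhil, Ulric, Joaquin, Bruno, Zinnia, Zara, Bilal, Ade, Beck, Sylvie, Paz, Elena, Lior, Brigid, Tobias, Finn, Imani, Gita (19). Nuri has no reports. Under Milo: Quentin, Jamal, Lucia, Iker, Greta (5). So Hiro's organization is 3 direct reports plus everyone under them: 20 + 1 + 6 = 27.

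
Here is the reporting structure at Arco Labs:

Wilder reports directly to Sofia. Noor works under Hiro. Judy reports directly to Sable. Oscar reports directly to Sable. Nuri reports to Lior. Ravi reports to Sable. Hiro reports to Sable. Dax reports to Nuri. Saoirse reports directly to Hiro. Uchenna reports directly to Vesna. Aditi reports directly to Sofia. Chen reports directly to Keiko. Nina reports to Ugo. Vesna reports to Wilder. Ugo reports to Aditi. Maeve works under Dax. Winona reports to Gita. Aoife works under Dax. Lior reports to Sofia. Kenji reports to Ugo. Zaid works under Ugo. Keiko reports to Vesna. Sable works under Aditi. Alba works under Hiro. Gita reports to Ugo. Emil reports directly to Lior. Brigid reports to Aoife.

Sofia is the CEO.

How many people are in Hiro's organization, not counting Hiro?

Hiro directly manages Saoirse, Alba, Noor. Saoirse has no reports. Alba has no reports. Noor has no reports. So Hiro's organization is 3 direct reports plus everyone under them: 1 + 1 + 1 = 3.

3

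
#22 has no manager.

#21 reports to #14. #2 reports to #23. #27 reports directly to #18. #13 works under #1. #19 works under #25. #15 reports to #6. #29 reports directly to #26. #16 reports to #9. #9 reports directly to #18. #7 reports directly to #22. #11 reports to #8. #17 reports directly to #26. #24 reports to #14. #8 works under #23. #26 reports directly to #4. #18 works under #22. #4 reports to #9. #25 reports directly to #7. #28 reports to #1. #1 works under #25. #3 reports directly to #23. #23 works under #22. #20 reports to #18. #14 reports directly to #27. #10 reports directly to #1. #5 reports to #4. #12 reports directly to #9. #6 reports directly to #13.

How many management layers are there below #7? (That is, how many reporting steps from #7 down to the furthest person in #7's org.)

5

The longest chain under #7 runs #7 → #25 → #1 → #13 → #6 → #15, which is 5 levels below #7.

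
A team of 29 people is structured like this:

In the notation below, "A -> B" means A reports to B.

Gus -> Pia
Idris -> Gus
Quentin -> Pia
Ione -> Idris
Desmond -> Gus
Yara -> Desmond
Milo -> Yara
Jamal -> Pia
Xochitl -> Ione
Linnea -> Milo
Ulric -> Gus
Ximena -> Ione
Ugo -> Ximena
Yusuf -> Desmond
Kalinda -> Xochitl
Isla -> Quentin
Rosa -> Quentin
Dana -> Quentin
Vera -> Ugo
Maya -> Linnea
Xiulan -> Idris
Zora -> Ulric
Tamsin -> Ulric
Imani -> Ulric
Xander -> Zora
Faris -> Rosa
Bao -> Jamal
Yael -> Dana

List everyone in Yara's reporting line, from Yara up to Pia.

Yara reports to Desmond. Desmond reports to Gus. Gus reports to Pia. Pia is at the top.

Yara -> Desmond -> Gus -> Pia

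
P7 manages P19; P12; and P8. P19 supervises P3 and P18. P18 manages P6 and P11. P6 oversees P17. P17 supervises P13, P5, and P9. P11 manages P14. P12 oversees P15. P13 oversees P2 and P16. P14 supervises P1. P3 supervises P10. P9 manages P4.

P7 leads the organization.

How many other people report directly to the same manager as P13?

P13 reports to P17. P17's other direct reports are P5, P9 — 2 peers.

2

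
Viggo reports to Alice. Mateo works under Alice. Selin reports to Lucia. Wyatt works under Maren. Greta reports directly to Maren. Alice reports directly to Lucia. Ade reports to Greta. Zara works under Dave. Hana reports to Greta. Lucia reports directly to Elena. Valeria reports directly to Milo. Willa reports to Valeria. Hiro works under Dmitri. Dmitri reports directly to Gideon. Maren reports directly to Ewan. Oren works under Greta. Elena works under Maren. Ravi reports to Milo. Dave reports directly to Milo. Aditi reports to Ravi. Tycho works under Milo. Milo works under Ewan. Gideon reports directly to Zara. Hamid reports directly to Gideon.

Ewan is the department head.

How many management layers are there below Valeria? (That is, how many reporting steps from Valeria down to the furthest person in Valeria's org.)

1

The longest chain under Valeria runs Valeria → Willa, which is 1 level below Valeria.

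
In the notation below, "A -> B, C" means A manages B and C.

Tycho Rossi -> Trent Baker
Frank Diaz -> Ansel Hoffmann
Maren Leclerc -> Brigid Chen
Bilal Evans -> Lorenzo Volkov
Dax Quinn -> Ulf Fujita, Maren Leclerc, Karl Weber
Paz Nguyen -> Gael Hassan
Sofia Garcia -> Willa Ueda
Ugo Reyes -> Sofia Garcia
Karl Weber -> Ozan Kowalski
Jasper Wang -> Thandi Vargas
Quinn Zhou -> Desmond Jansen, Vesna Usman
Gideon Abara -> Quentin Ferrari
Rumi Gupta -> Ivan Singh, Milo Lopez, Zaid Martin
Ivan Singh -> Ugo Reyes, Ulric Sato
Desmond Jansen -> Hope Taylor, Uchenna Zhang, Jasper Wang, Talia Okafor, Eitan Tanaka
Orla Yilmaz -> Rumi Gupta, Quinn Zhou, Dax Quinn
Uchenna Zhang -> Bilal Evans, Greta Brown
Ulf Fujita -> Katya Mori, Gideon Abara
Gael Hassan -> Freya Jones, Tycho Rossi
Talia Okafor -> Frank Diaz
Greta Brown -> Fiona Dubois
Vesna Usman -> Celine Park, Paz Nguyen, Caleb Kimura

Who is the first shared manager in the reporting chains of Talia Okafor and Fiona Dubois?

Desmond Jansen

Talia Okafor's chain of managers is Desmond Jansen, Quinn Zhou, Orla Yilmaz. Fiona Dubois's chain of managers is Greta Brown, Uchenna Zhang, Desmond Jansen, Quinn Zhou, Orla Yilmaz. The first manager that appears in both chains is Desmond Jansen.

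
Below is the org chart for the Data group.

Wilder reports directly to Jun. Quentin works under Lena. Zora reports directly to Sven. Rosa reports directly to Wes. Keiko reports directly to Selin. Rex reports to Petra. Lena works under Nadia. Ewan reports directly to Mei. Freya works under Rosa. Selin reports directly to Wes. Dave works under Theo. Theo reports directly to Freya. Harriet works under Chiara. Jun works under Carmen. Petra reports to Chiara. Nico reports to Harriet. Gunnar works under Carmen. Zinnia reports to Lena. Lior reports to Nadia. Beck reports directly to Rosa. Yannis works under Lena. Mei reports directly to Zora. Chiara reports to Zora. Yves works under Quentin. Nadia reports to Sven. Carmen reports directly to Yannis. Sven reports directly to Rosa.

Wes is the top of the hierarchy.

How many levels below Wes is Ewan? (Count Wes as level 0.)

Chain from Ewan up to Wes: Ewan → Mei → Zora → Sven → Rosa → Wes. That is 5 steps up, so Ewan is 5 levels below Wes.

5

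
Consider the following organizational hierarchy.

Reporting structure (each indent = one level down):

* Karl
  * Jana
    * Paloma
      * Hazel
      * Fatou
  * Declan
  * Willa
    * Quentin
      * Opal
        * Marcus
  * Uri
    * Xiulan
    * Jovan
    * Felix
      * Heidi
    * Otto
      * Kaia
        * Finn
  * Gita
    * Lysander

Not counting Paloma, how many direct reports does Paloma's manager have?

Paloma reports to Jana, and Jana has no other direct reports. Paloma has 0 peers.

0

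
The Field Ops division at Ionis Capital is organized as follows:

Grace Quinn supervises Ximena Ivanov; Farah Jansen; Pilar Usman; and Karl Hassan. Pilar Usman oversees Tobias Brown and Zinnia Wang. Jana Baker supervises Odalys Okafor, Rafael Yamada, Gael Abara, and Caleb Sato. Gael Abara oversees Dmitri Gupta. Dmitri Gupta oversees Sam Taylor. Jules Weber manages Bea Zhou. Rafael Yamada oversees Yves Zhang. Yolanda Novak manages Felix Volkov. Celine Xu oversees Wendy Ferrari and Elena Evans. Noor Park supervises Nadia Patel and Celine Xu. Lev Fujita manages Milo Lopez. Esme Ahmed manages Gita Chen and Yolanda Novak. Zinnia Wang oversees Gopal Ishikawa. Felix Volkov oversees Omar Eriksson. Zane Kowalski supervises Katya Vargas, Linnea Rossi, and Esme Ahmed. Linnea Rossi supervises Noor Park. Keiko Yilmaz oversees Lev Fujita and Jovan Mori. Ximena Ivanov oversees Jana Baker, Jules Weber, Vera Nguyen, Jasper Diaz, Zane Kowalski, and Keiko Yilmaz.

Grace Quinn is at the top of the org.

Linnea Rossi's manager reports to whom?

Linnea Rossi reports to Zane Kowalski, and Zane Kowalski reports to Ximena Ivanov. So Linnea Rossi's skip-level manager is Ximena Ivanov.

Ximena Ivanov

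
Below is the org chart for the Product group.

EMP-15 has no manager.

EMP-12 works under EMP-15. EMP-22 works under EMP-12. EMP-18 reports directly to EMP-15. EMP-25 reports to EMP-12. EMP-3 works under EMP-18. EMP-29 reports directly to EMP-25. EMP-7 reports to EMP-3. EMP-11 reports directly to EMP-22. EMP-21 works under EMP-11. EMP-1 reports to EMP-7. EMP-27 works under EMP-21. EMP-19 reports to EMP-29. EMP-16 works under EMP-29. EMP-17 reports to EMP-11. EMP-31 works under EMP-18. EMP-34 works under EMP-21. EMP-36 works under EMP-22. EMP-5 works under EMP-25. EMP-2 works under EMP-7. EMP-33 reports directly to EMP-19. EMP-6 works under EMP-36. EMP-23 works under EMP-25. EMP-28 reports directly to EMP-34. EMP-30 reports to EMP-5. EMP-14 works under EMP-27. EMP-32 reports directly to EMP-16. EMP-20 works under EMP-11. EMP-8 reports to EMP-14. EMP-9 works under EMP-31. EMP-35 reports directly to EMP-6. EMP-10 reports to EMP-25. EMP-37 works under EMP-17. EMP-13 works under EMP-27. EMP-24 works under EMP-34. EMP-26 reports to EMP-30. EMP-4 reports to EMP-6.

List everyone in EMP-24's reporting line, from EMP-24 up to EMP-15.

EMP-24 reports to EMP-34. EMP-34 reports to EMP-21. EMP-21 reports to EMP-11. EMP-11 reports to EMP-22. EMP-22 reports to EMP-12. EMP-12 reports to EMP-15. EMP-15 is at the top.

EMP-24 -> EMP-34 -> EMP-21 -> EMP-11 -> EMP-22 -> EMP-12 -> EMP-15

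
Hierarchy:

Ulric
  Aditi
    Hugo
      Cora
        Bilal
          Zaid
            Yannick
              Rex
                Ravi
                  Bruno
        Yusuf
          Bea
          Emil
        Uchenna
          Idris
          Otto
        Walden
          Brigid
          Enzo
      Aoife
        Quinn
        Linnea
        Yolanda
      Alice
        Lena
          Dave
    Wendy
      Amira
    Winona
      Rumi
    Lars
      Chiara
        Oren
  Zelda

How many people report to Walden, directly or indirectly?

Walden directly manages Brigid, Enzo. Brigid has no reports. Enzo has no reports. So Walden's organization is 2 direct reports plus everyone under them: 1 + 1 = 2.

2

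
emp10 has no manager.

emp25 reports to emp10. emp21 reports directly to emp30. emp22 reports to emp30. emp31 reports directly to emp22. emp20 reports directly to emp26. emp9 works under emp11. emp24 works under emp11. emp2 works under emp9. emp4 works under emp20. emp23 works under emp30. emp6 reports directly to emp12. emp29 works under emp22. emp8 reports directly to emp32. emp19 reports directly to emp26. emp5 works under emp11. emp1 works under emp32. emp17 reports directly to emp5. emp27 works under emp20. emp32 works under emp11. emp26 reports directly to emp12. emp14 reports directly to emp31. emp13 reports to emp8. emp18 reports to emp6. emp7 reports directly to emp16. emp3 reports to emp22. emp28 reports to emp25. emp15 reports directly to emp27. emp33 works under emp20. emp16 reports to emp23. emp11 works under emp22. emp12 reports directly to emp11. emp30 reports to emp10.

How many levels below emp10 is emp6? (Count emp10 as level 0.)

Chain from emp6 up to emp10: emp6 → emp12 → emp11 → emp22 → emp30 → emp10. That is 5 steps up, so emp6 is 5 levels below emp10.

5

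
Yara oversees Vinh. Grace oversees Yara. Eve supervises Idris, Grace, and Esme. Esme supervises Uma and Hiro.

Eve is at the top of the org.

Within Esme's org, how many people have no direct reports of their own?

The people in Esme's organization with no one reporting to them are Hiro, Uma. That is 2.

2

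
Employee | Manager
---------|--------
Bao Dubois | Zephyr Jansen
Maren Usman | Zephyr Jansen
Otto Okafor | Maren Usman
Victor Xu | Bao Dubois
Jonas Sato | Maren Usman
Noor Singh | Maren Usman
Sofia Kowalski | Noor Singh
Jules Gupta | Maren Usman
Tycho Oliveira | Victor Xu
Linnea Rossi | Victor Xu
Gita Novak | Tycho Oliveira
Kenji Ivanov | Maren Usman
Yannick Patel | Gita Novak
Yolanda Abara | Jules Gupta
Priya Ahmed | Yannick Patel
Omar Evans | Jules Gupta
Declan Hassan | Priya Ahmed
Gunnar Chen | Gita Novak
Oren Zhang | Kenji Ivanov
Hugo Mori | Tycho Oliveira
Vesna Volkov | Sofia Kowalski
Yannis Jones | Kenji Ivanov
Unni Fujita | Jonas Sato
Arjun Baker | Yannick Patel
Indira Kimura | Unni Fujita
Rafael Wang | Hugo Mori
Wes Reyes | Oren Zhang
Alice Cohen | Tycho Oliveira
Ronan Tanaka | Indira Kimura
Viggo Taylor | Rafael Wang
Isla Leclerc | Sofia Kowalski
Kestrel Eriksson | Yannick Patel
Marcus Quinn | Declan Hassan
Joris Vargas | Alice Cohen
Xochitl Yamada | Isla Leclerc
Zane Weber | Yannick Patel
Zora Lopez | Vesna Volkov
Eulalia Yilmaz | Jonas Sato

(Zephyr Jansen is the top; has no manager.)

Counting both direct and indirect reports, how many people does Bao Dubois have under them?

17

Bao Dubois directly manages Victor Xu. Under Victor Xu: Linnea Rossi, Tycho Oliveira, Alice Cohen, Joris Vargas, Hugo Mori, Rafael Wang, Viggo Taylor, Gita Novak, Gunnar Chen, Yannick Patel, Zane Weber, Kestrel Eriksson, Arjun Baker, Priya Ahmed, Declan Hassan, Marcus Quinn (16). That's 17 in total.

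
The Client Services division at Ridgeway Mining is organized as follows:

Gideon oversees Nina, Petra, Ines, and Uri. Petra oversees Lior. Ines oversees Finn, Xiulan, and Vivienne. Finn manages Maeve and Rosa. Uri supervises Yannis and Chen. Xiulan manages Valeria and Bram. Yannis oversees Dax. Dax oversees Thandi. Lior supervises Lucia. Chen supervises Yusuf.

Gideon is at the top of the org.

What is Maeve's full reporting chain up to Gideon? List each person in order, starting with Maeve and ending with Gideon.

Maeve reports to Finn. Finn reports to Ines. Ines reports to Gideon. Gideon is at the top.

Maeve -> Finn -> Ines -> Gideon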